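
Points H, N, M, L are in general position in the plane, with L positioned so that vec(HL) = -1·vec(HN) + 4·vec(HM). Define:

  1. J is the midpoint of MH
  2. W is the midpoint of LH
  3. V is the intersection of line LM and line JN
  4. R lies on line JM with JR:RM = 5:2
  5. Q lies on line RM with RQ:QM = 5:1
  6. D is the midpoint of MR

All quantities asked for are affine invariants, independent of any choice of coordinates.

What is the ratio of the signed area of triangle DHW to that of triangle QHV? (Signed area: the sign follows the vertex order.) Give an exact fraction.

Work in coordinates with H = (0, 0), N = (1, 0), M = (0, 1), L = (-1, 4).
1. J is the midpoint of MH ⇒ J = (0, 1/2)
2. W is the midpoint of LH ⇒ W = (-1/2, 2)
3. V is the intersection of line LM and line JN ⇒ V = (1/5, 2/5)
4. R lies on line JM with JR:RM = 5:2 ⇒ R = (0, 6/7)
5. Q lies on line RM with RQ:QM = 5:1 ⇒ Q = (0, 41/42)
6. D is the midpoint of MR ⇒ D = (0, 13/14)
2·[DHW] = -13/28, 2·[QHV] = 41/210
[DHW]:[QHV] = -13/28:41/210 = -195/82

[DHW]:[QHV] = -195/82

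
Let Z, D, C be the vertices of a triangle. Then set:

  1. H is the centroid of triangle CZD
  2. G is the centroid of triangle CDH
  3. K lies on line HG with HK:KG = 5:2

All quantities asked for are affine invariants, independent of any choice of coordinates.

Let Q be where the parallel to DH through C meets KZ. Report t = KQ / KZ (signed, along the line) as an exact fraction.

Assign Z = (0, 0), D = (1, 0), C = (0, 1) — the answer is frame-independent, so this choice is without loss of generality.
1. H is the centroid of triangle CZD ⇒ H = (1/3, 1/3)
2. G is the centroid of triangle CDH ⇒ G = (4/9, 4/9)
3. K lies on line HG with HK:KG = 5:2 ⇒ K = (26/63, 26/63)
through C parallel to DH: direction (-2/3, 1/3); meets KZ at Q = (2/3, 2/3)
Q = K + t·(Z−K) with t = -8/13

t = -8/13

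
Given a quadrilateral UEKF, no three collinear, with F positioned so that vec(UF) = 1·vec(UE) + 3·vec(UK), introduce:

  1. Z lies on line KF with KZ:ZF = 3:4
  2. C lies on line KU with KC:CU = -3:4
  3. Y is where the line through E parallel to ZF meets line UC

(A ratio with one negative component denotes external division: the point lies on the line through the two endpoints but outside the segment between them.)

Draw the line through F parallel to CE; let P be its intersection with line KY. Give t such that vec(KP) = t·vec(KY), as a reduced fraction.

Work in coordinates with U = (0, 0), E = (1, 0), K = (0, 1), F = (1, 3).
1. Z lies on line KF with KZ:ZF = 3:4 ⇒ Z = (3/7, 13/7)
2. C lies on line KU with KC:CU = -3:4 ⇒ C = (0, 4)
3. Y is where the line through E parallel to ZF meets line UC ⇒ Y = (0, -2)
through F parallel to CE: direction (1, -4); meets KY at P = (0, 7)
P = K + t·(Y−K) with t = -2

t = -2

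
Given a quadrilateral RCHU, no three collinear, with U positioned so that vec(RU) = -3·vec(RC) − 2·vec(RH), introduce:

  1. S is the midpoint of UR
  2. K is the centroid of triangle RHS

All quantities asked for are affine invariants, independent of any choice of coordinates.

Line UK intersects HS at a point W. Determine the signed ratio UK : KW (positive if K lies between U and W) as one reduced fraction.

Assign R = (0, 0), C = (1, 0), H = (0, 1), U = (-3, -2) — the answer is frame-independent, so this choice is without loss of generality.
1. S is the midpoint of UR ⇒ S = (-3/2, -1)
2. K is the centroid of triangle RHS ⇒ K = (-1/2, 0)
line UK meets HS at W = (-9/8, -1/2)
K = U + t·(W−U) with t = 4/3, so UK:KW = 4/3:-1/3

UK:KW = -4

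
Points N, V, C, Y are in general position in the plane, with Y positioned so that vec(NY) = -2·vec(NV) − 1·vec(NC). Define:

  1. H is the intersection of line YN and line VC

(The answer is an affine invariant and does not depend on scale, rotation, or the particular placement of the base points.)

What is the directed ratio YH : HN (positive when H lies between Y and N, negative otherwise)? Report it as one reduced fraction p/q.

YH:HN = -4

Assign N = (0, 0), V = (1, 0), C = (0, 1), Y = (-2, -1) — the answer is frame-independent, so this choice is without loss of generality.
1. H is the intersection of line YN and line VC ⇒ H = (2/3, 1/3)
H = Y + t·(N−Y) with t = 4/3, so YH:HN = t:(1−t) = 4/3:-1/3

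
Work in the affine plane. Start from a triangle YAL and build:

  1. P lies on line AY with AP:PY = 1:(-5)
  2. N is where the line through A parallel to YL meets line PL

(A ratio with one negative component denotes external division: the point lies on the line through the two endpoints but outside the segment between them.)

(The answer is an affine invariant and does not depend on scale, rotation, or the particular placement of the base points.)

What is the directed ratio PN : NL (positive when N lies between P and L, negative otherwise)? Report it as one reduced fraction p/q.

PN:NL = 1/4

Work in coordinates with Y = (0, 0), A = (1, 0), L = (0, 1).
1. P lies on line AY with AP:PY = 1:(-5) ⇒ P = (5/4, 0)
2. N is where the line through A parallel to YL meets line PL ⇒ N = (1, 1/5)
N = P + t·(L−P) with t = 1/5, so PN:NL = t:(1−t) = 1/5:4/5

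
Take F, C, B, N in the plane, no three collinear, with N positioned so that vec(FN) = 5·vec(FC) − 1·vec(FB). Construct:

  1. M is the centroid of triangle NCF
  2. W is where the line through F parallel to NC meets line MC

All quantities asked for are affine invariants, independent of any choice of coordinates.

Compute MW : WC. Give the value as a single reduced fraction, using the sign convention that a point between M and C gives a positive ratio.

MW:WC = -2/3

Set F = (0, 0), C = (1, 0), B = (0, 1), N = (5, -1); any affine frame gives the same invariant.
1. M is the centroid of triangle NCF ⇒ M = (2, -1/3)
2. W is where the line through F parallel to NC meets line MC ⇒ W = (4, -1)
W = M + t·(C−M) with t = -2, so MW:WC = t:(1−t) = -2:3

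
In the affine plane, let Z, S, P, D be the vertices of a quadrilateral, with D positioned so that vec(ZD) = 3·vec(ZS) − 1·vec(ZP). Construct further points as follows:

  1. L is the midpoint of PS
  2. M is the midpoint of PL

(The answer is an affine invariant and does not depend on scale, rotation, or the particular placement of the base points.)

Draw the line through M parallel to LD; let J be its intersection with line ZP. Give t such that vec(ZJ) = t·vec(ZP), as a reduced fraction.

t = 9/10

Set Z = (0, 0), S = (1, 0), P = (0, 1), D = (3, -1); any affine frame gives the same invariant.
1. L is the midpoint of PS ⇒ L = (1/2, 1/2)
2. M is the midpoint of PL ⇒ M = (1/4, 3/4)
through M parallel to LD: direction (5/2, -3/2); meets ZP at J = (0, 9/10)
J = Z + t·(P−Z) with t = 9/10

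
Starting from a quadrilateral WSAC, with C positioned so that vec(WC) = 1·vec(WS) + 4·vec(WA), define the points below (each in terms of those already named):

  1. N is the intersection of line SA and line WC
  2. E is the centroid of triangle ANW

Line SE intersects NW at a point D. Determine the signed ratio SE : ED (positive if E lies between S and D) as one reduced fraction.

Choose coordinates W = (0, 0), S = (1, 0), A = (0, 1), C = (1, 4).
1. N is the intersection of line SA and line WC ⇒ N = (1/5, 4/5)
2. E is the centroid of triangle ANW ⇒ E = (1/15, 3/5)
line SE meets NW at D = (9/65, 36/65)
E = S + t·(D−S) with t = 13/12, so SE:ED = 13/12:-1/12

SE:ED = -13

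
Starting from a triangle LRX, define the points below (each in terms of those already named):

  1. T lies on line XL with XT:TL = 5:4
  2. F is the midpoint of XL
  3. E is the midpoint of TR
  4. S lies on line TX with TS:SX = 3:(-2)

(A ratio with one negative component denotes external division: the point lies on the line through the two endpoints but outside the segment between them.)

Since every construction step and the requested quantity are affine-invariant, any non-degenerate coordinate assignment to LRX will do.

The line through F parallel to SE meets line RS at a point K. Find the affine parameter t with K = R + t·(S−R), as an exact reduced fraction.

t = 59/30

Choose coordinates L = (0, 0), R = (1, 0), X = (0, 1).
1. T lies on line XL with XT:TL = 5:4 ⇒ T = (0, 4/9)
2. F is the midpoint of XL ⇒ F = (0, 1/2)
3. E is the midpoint of TR ⇒ E = (1/2, 2/9)
4. S lies on line TX with TS:SX = 3:(-2) ⇒ S = (0, 19/9)
through F parallel to SE: direction (1/2, -17/9); meets RS at K = (-29/30, 1121/270)
K = R + t·(S−R) with t = 59/30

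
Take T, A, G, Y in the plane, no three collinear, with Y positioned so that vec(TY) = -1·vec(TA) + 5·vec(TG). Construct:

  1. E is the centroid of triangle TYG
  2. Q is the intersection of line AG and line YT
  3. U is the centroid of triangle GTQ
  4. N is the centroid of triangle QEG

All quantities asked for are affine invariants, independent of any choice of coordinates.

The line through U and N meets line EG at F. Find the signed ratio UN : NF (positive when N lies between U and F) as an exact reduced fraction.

Set T = (0, 0), A = (1, 0), G = (0, 1), Y = (-1, 5); any affine frame gives the same invariant.
1. E is the centroid of triangle TYG ⇒ E = (-1/3, 2)
2. Q is the intersection of line AG and line YT ⇒ Q = (-1/4, 5/4)
3. U is the centroid of triangle GTQ ⇒ U = (-1/12, 3/4)
4. N is the centroid of triangle QEG ⇒ N = (-7/36, 17/12)
line UN meets EG at F = (-1/4, 7/4)
N = U + t·(F−U) with t = 2/3, so UN:NF = 2/3:1/3

UN:NF = 2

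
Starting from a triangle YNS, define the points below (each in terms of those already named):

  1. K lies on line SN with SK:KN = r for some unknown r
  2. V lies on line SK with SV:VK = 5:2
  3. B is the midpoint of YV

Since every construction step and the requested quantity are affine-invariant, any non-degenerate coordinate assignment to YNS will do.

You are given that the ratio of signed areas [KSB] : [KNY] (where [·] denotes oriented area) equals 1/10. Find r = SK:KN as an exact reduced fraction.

r = -1/5

Work in coordinates with Y = (0, 0), N = (1, 0), S = (0, 1).
1. With SK:KN = r, write λ = r/(r+1) so K = S + λ·(N−S); K is affine-linear in λ
2. V lies on line SK with SV:VK = 5:2 ⇒ V is an affine combination of earlier points and hence also affine-linear in λ
3. B is the midpoint of YV ⇒ B is an affine combination of earlier points and hence also affine-linear in λ
Every point depending on K is an affine combination of K and λ-independent points, so each such coordinate is linear in λ; the λ² term in each signed area is a multiple of (N−S)×(N−S) = 0, so 2·[KSB] and 2·[KNY] are each linear in λ. Evaluating at λ=0 and λ=1:
  2·[KSB] = 1/2·λ,   2·[KNY] = λ − 1
So [KSB]:[KNY] = (1/2·λ) / (λ − 1). Setting this equal to 1/10:
  1/2·λ = 1/10·(λ − 1)  ⇒  λ = -1/4
Then r = λ/(1−λ) = (-1/4)/(5/4) = -1/5. Check: with r = -1/5, K = (-1/4, 5/4) and [KSB]:[KNY] = 1/10 as required.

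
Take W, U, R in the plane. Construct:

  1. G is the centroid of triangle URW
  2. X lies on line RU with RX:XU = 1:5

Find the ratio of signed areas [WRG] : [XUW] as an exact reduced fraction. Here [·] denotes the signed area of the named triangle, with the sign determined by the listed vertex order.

Choose coordinates W = (0, 0), U = (1, 0), R = (0, 1).
1. G is the centroid of triangle URW ⇒ G = (1/3, 1/3)
2. X lies on line RU with RX:XU = 1:5 ⇒ X = (1/6, 5/6)
2·[WRG] = -1/3, 2·[XUW] = -5/6
[WRG]:[XUW] = -1/3:-5/6 = 2/5

[WRG]:[XUW] = 2/5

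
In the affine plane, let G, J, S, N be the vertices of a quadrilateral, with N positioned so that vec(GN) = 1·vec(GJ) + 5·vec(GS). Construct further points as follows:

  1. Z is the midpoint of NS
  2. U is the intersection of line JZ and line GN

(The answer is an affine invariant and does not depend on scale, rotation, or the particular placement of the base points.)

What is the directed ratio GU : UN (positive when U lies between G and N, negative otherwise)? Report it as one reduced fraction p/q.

Assign G = (0, 0), J = (1, 0), S = (0, 1), N = (1, 5) — the answer is frame-independent, so this choice is without loss of generality.
1. Z is the midpoint of NS ⇒ Z = (1/2, 3)
2. U is the intersection of line JZ and line GN ⇒ U = (6/11, 30/11)
U = G + t·(N−G) with t = 6/11, so GU:UN = t:(1−t) = 6/11:5/11

GU:UN = 6/5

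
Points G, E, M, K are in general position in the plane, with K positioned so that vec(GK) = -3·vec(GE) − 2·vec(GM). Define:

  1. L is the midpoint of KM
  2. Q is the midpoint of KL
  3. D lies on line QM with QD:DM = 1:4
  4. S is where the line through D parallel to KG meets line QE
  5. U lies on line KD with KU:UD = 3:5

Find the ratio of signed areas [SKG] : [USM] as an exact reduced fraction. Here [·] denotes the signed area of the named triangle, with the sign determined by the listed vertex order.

[SKG]:[USM] = -220/153

Choose coordinates G = (0, 0), E = (1, 0), M = (0, 1), K = (-3, -2).
1. L is the midpoint of KM ⇒ L = (-3/2, -1/2)
2. Q is the midpoint of KL ⇒ Q = (-9/4, -5/4)
3. D lies on line QM with QD:DM = 1:4 ⇒ D = (-9/5, -4/5)
4. S is where the line through D parallel to KG meets line QE ⇒ S = (-153/55, -16/11)
5. U lies on line KD with KU:UD = 3:5 ⇒ U = (-51/20, -31/20)
2·[SKG] = 6/5, 2·[USM] = -459/550
[SKG]:[USM] = 6/5:-459/550 = -220/153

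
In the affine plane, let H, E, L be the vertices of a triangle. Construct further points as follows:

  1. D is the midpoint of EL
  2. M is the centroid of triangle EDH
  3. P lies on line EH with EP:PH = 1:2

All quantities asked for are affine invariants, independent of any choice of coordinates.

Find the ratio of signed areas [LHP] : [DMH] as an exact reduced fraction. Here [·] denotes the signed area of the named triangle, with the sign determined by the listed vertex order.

[LHP]:[DMH] = -4

Choose coordinates H = (0, 0), E = (1, 0), L = (0, 1).
1. D is the midpoint of EL ⇒ D = (1/2, 1/2)
2. M is the centroid of triangle EDH ⇒ M = (1/2, 1/6)
3. P lies on line EH with EP:PH = 1:2 ⇒ P = (2/3, 0)
2·[LHP] = 2/3, 2·[DMH] = -1/6
[LHP]:[DMH] = 2/3:-1/6 = -4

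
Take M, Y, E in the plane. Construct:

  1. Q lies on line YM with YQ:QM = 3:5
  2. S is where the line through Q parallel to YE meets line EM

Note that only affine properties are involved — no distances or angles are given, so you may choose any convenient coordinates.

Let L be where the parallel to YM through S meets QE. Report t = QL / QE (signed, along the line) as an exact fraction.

t = 5/8

Set M = (0, 0), Y = (1, 0), E = (0, 1); any affine frame gives the same invariant.
1. Q lies on line YM with YQ:QM = 3:5 ⇒ Q = (5/8, 0)
2. S is where the line through Q parallel to YE meets line EM ⇒ S = (0, 5/8)
through S parallel to YM: direction (-1, 0); meets QE at L = (15/64, 5/8)
L = Q + t·(E−Q) with t = 5/8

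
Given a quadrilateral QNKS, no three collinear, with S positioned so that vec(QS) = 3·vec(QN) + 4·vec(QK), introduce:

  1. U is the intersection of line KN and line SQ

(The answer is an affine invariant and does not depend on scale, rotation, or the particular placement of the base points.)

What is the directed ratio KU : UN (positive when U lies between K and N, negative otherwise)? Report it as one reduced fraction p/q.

KU:UN = 3/4

Choose coordinates Q = (0, 0), N = (1, 0), K = (0, 1), S = (3, 4).
1. U is the intersection of line KN and line SQ ⇒ U = (3/7, 4/7)
U = K + t·(N−K) with t = 3/7, so KU:UN = t:(1−t) = 3/7:4/7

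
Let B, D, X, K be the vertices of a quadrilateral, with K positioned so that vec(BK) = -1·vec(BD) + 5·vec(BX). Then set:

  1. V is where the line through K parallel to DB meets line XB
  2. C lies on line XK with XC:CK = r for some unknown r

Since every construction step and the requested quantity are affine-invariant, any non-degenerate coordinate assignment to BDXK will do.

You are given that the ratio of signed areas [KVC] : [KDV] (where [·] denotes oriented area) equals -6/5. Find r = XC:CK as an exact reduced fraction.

Work in coordinates with B = (0, 0), D = (1, 0), X = (0, 1), K = (-1, 5).
1. V is where the line through K parallel to DB meets line XB ⇒ V = (0, 5)
2. With XC:CK = r, write λ = r/(r+1) so C = X + λ·(K−X); C is affine-linear in λ
Every point depending on C is an affine combination of C and λ-independent points, so each such coordinate is linear in λ; the λ² term in each signed area is a multiple of (K−X)×(K−X) = 0, so 2·[KVC] and 2·[KDV] are each linear in λ. Evaluating at λ=0 and λ=1:
  2·[KVC] = 4·λ − 4,   2·[KDV] = 5
So [KVC]:[KDV] = (4·λ − 4) / (5). Setting this equal to -6/5:
  4·λ − 4 = -6/5·(5)  ⇒  λ = -1/2
Then r = λ/(1−λ) = (-1/2)/(3/2) = -1/3. Check: with r = -1/3, C = (1/2, -1) and [KVC]:[KDV] = -6/5 as required.

r = -1/3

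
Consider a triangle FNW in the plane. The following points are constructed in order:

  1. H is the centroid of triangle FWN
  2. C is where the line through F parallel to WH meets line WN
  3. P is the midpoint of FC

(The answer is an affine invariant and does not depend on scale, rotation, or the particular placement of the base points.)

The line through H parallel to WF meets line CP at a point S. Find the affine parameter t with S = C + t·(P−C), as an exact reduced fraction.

Choose coordinates F = (0, 0), N = (1, 0), W = (0, 1).
1. H is the centroid of triangle FWN ⇒ H = (1/3, 1/3)
2. C is where the line through F parallel to WH meets line WN ⇒ C = (-1, 2)
3. P is the midpoint of FC ⇒ P = (-1/2, 1)
through H parallel to WF: direction (0, -1); meets CP at S = (1/3, -2/3)
S = C + t·(P−C) with t = 8/3

t = 8/3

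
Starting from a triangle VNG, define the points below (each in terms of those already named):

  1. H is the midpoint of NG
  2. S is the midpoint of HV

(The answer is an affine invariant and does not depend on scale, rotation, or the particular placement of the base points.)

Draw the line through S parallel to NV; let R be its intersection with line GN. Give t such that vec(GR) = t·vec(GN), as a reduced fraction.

Work in coordinates with V = (0, 0), N = (1, 0), G = (0, 1).
1. H is the midpoint of NG ⇒ H = (1/2, 1/2)
2. S is the midpoint of HV ⇒ S = (1/4, 1/4)
through S parallel to NV: direction (-1, 0); meets GN at R = (3/4, 1/4)
R = G + t·(N−G) with t = 3/4

t = 3/4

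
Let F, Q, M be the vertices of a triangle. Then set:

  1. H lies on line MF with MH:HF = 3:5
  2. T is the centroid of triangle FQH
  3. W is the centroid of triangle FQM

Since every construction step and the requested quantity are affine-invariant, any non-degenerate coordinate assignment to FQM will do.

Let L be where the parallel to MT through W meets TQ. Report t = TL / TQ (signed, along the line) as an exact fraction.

Choose coordinates F = (0, 0), Q = (1, 0), M = (0, 1).
1. H lies on line MF with MH:HF = 3:5 ⇒ H = (0, 5/8)
2. T is the centroid of triangle FQH ⇒ T = (1/3, 5/24)
3. W is the centroid of triangle FQM ⇒ W = (1/3, 1/3)
through W parallel to MT: direction (1/3, -19/24); meets TQ at L = (13/33, 25/132)
L = T + t·(Q−T) with t = 1/11

t = 1/11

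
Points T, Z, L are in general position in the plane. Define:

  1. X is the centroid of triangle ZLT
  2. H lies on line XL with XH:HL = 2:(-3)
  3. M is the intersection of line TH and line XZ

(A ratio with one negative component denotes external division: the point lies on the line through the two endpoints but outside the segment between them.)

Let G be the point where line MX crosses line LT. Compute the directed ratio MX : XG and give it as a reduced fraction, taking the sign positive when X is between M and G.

MX:XG = -4

Choose coordinates T = (0, 0), Z = (1, 0), L = (0, 1).
1. X is the centroid of triangle ZLT ⇒ X = (1/3, 1/3)
2. H lies on line XL with XH:HL = 2:(-3) ⇒ H = (1, -1)
3. M is the intersection of line TH and line XZ ⇒ M = (-1, 1)
line MX meets LT at G = (0, 1/2)
X = M + t·(G−M) with t = 4/3, so MX:XG = 4/3:-1/3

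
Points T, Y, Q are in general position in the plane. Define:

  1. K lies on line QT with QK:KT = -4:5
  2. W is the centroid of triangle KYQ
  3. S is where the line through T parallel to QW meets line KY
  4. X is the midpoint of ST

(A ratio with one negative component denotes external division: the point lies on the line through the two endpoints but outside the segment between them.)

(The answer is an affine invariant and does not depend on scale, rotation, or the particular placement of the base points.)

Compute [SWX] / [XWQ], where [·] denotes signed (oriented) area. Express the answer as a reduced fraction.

[SWX]:[XWQ] = 15/16

Set T = (0, 0), Y = (1, 0), Q = (0, 1); any affine frame gives the same invariant.
1. K lies on line QT with QK:KT = -4:5 ⇒ K = (0, 5)
2. W is the centroid of triangle KYQ ⇒ W = (1/3, 2)
3. S is where the line through T parallel to QW meets line KY ⇒ S = (5/8, 15/8)
4. X is the midpoint of ST ⇒ X = (5/16, 15/16)
2·[SWX] = 5/16, 2·[XWQ] = 1/3
[SWX]:[XWQ] = 5/16:1/3 = 15/16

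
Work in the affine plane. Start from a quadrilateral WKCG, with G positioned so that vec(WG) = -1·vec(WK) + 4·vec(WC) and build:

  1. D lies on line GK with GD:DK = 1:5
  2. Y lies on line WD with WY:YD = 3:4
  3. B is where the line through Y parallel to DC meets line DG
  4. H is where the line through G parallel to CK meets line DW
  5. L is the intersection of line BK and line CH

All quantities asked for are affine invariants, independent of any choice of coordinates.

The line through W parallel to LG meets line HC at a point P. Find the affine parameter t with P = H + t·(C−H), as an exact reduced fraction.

Assign W = (0, 0), K = (1, 0), C = (0, 1), G = (-1, 4) — the answer is frame-independent, so this choice is without loss of generality.
1. D lies on line GK with GD:DK = 1:5 ⇒ D = (-2/3, 10/3)
2. Y lies on line WD with WY:YD = 3:4 ⇒ Y = (-2/7, 10/7)
3. B is where the line through Y parallel to DC meets line DG ⇒ B = (-22/21, 86/21)
4. H is where the line through G parallel to CK meets line DW ⇒ H = (-3/4, 15/4)
5. L is the intersection of line BK and line CH ⇒ L = (-3/5, 16/5)
through W parallel to LG: direction (-2/5, 4/5); meets HC at P = (3/5, -6/5)
P = H + t·(C−H) with t = 9/5

t = 9/5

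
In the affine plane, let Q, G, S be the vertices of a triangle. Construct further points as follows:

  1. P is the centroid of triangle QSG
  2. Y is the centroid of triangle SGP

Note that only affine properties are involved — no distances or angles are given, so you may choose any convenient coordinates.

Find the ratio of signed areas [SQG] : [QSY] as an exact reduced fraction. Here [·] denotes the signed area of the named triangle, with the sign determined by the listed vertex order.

Assign Q = (0, 0), G = (1, 0), S = (0, 1) — the answer is frame-independent, so this choice is without loss of generality.
1. P is the centroid of triangle QSG ⇒ P = (1/3, 1/3)
2. Y is the centroid of triangle SGP ⇒ Y = (4/9, 4/9)
2·[SQG] = 1, 2·[QSY] = -4/9
[SQG]:[QSY] = 1:-4/9 = -9/4

[SQG]:[QSY] = -9/4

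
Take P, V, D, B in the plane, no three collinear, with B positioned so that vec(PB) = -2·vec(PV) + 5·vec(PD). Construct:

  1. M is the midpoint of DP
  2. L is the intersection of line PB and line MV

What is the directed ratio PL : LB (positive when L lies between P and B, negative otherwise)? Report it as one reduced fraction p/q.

Assign P = (0, 0), V = (1, 0), D = (0, 1), B = (-2, 5) — the answer is frame-independent, so this choice is without loss of generality.
1. M is the midpoint of DP ⇒ M = (0, 1/2)
2. L is the intersection of line PB and line MV ⇒ L = (-1/4, 5/8)
L = P + t·(B−P) with t = 1/8, so PL:LB = t:(1−t) = 1/8:7/8

PL:LB = 1/7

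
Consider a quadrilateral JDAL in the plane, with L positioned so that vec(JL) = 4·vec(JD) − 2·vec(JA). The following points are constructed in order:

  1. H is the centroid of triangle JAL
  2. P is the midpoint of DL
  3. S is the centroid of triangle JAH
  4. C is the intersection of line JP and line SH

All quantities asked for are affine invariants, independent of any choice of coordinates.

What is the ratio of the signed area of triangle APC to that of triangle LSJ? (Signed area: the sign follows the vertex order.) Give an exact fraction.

[APC]:[LSJ] = -5/32

Assign J = (0, 0), D = (1, 0), A = (0, 1), L = (4, -2) — the answer is frame-independent, so this choice is without loss of generality.
1. H is the centroid of triangle JAL ⇒ H = (4/3, -1/3)
2. P is the midpoint of DL ⇒ P = (5/2, -1)
3. S is the centroid of triangle JAH ⇒ S = (4/9, 2/9)
4. C is the intersection of line JP and line SH ⇒ C = (20/9, -8/9)
2·[APC] = -5/18, 2·[LSJ] = 16/9
[APC]:[LSJ] = -5/18:16/9 = -5/32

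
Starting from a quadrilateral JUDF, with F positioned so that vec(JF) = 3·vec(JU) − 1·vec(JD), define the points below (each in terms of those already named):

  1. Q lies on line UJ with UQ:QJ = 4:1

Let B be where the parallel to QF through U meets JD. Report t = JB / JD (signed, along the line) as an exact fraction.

Work in coordinates with J = (0, 0), U = (1, 0), D = (0, 1), F = (3, -1).
1. Q lies on line UJ with UQ:QJ = 4:1 ⇒ Q = (1/5, 0)
through U parallel to QF: direction (14/5, -1); meets JD at B = (0, 5/14)
B = J + t·(D−J) with t = 5/14

t = 5/14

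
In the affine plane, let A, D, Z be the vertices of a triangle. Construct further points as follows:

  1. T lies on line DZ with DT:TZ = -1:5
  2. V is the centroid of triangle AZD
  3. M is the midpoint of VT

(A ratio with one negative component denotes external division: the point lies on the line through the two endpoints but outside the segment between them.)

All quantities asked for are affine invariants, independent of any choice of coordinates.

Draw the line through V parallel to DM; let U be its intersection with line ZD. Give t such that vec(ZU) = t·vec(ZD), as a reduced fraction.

t = 3/4

Choose coordinates A = (0, 0), D = (1, 0), Z = (0, 1).
1. T lies on line DZ with DT:TZ = -1:5 ⇒ T = (5/4, -1/4)
2. V is the centroid of triangle AZD ⇒ V = (1/3, 1/3)
3. M is the midpoint of VT ⇒ M = (19/24, 1/24)
through V parallel to DM: direction (-5/24, 1/24); meets ZD at U = (3/4, 1/4)
U = Z + t·(D−Z) with t = 3/4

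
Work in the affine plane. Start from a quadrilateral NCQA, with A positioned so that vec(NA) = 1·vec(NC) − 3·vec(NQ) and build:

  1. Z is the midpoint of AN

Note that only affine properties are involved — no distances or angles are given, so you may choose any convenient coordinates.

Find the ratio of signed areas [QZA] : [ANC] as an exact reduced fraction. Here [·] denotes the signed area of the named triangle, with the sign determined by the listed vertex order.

[QZA]:[ANC] = -1/6

Set N = (0, 0), C = (1, 0), Q = (0, 1), A = (1, -3); any affine frame gives the same invariant.
1. Z is the midpoint of AN ⇒ Z = (1/2, -3/2)
2·[QZA] = 1/2, 2·[ANC] = -3
[QZA]:[ANC] = 1/2:-3 = -1/6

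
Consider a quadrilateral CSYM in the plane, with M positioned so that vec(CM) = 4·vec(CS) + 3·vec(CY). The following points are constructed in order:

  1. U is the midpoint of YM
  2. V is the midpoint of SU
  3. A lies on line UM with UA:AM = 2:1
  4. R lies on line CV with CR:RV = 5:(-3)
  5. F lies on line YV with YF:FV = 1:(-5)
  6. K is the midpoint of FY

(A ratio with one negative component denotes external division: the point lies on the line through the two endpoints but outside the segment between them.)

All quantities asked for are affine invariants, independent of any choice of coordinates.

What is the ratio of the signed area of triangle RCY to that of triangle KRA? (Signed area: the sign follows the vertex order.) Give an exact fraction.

Work in coordinates with C = (0, 0), S = (1, 0), Y = (0, 1), M = (4, 3).
1. U is the midpoint of YM ⇒ U = (2, 2)
2. V is the midpoint of SU ⇒ V = (3/2, 1)
3. A lies on line UM with UA:AM = 2:1 ⇒ A = (10/3, 8/3)
4. R lies on line CV with CR:RV = 5:(-3) ⇒ R = (15/4, 5/2)
5. F lies on line YV with YF:FV = 1:(-5) ⇒ F = (-3/8, 1)
6. K is the midpoint of FY ⇒ K = (-3/16, 1)
2·[RCY] = -15/4, 2·[KRA] = 41/32
[RCY]:[KRA] = -15/4:41/32 = -120/41

[RCY]:[KRA] = -120/41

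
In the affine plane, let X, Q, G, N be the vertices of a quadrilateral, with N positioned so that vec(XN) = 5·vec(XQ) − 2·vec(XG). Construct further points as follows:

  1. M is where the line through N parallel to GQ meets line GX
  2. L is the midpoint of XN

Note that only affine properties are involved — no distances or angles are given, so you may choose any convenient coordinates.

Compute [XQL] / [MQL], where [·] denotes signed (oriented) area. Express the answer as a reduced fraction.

Set X = (0, 0), Q = (1, 0), G = (0, 1), N = (5, -2); any affine frame gives the same invariant.
1. M is where the line through N parallel to GQ meets line GX ⇒ M = (0, 3)
2. L is the midpoint of XN ⇒ L = (5/2, -1)
2·[XQL] = -1, 2·[MQL] = 7/2
[XQL]:[MQL] = -1:7/2 = -2/7

[XQL]:[MQL] = -2/7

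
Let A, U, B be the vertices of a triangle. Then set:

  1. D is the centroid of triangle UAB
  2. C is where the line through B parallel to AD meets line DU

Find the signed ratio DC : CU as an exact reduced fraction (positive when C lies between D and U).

Choose coordinates A = (0, 0), U = (1, 0), B = (0, 1).
1. D is the centroid of triangle UAB ⇒ D = (1/3, 1/3)
2. C is where the line through B parallel to AD meets line DU ⇒ C = (-1/3, 2/3)
C = D + t·(U−D) with t = -1, so DC:CU = t:(1−t) = -1:2

DC:CU = -1/2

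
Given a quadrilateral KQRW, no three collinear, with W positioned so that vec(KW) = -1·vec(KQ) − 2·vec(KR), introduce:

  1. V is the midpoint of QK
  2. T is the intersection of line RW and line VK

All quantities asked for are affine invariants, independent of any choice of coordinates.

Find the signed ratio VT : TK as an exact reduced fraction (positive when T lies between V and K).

Set K = (0, 0), Q = (1, 0), R = (0, 1), W = (-1, -2); any affine frame gives the same invariant.
1. V is the midpoint of QK ⇒ V = (1/2, 0)
2. T is the intersection of line RW and line VK ⇒ T = (-1/3, 0)
T = V + t·(K−V) with t = 5/3, so VT:TK = t:(1−t) = 5/3:-2/3

VT:TK = -5/2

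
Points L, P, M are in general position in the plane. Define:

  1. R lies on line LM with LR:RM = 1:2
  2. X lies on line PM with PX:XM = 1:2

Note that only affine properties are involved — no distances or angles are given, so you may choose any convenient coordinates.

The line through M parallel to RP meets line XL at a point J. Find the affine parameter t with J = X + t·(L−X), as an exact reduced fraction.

Work in coordinates with L = (0, 0), P = (1, 0), M = (0, 1).
1. R lies on line LM with LR:RM = 1:2 ⇒ R = (0, 1/3)
2. X lies on line PM with PX:XM = 1:2 ⇒ X = (2/3, 1/3)
through M parallel to RP: direction (1, -1/3); meets XL at J = (6/5, 3/5)
J = X + t·(L−X) with t = -4/5

t = -4/5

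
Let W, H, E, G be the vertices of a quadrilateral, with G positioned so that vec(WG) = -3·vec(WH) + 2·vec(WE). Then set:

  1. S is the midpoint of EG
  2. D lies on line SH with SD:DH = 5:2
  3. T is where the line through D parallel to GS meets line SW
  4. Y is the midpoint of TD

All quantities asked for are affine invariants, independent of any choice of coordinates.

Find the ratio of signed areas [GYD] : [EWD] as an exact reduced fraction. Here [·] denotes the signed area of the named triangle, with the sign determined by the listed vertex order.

Work in coordinates with W = (0, 0), H = (1, 0), E = (0, 1), G = (-3, 2).
1. S is the midpoint of EG ⇒ S = (-3/2, 3/2)
2. D lies on line SH with SD:DH = 5:2 ⇒ D = (2/7, 3/7)
3. T is where the line through D parallel to GS meets line SW ⇒ T = (-11/14, 11/14)
4. Y is the midpoint of TD ⇒ Y = (-1/4, 17/28)
2·[GYD] = 25/98, 2·[EWD] = 2/7
[GYD]:[EWD] = 25/98:2/7 = 25/28

[GYD]:[EWD] = 25/28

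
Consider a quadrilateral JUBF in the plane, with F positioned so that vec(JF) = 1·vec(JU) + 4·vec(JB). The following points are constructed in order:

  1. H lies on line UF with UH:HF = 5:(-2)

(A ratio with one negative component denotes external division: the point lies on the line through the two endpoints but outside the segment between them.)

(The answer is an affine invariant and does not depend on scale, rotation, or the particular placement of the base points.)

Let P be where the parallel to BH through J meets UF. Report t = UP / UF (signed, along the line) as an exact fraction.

t = 17/12

Assign J = (0, 0), U = (1, 0), B = (0, 1), F = (1, 4) — the answer is frame-independent, so this choice is without loss of generality.
1. H lies on line UF with UH:HF = 5:(-2) ⇒ H = (1, 20/3)
through J parallel to BH: direction (1, 17/3); meets UF at P = (1, 17/3)
P = U + t·(F−U) with t = 17/12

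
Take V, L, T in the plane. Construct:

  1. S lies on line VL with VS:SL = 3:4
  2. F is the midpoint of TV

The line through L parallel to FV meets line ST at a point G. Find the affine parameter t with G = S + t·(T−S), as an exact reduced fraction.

t = -4/3

Work in coordinates with V = (0, 0), L = (1, 0), T = (0, 1).
1. S lies on line VL with VS:SL = 3:4 ⇒ S = (3/7, 0)
2. F is the midpoint of TV ⇒ F = (0, 1/2)
through L parallel to FV: direction (0, -1/2); meets ST at G = (1, -4/3)
G = S + t·(T−S) with t = -4/3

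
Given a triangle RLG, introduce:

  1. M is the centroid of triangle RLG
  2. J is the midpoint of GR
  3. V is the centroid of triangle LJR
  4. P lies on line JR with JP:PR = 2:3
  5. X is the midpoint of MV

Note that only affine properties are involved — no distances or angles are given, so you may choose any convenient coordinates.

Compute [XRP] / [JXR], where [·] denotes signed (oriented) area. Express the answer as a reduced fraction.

[XRP]:[JXR] = 3/5

Set R = (0, 0), L = (1, 0), G = (0, 1); any affine frame gives the same invariant.
1. M is the centroid of triangle RLG ⇒ M = (1/3, 1/3)
2. J is the midpoint of GR ⇒ J = (0, 1/2)
3. V is the centroid of triangle LJR ⇒ V = (1/3, 1/6)
4. P lies on line JR with JP:PR = 2:3 ⇒ P = (0, 3/10)
5. X is the midpoint of MV ⇒ X = (1/3, 1/4)
2·[XRP] = -1/10, 2·[JXR] = -1/6
[XRP]:[JXR] = -1/10:-1/6 = 3/5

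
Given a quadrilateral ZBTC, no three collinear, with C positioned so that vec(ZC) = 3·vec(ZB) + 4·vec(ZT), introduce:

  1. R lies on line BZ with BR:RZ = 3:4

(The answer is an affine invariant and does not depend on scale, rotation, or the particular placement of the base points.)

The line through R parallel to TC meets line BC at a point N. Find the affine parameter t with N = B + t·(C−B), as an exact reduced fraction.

t = 3/14

Assign Z = (0, 0), B = (1, 0), T = (0, 1), C = (3, 4) — the answer is frame-independent, so this choice is without loss of generality.
1. R lies on line BZ with BR:RZ = 3:4 ⇒ R = (4/7, 0)
through R parallel to TC: direction (3, 3); meets BC at N = (10/7, 6/7)
N = B + t·(C−B) with t = 3/14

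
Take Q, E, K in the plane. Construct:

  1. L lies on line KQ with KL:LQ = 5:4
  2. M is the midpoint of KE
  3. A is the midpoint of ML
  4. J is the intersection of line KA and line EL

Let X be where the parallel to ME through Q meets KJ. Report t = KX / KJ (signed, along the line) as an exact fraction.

Assign Q = (0, 0), E = (1, 0), K = (0, 1) — the answer is frame-independent, so this choice is without loss of generality.
1. L lies on line KQ with KL:LQ = 5:4 ⇒ L = (0, 4/9)
2. M is the midpoint of KE ⇒ M = (1/2, 1/2)
3. A is the midpoint of ML ⇒ A = (1/4, 17/36)
4. J is the intersection of line KA and line EL ⇒ J = (1/3, 8/27)
through Q parallel to ME: direction (1/2, -1/2); meets KJ at X = (9/10, -9/10)
X = K + t·(J−K) with t = 27/10

t = 27/10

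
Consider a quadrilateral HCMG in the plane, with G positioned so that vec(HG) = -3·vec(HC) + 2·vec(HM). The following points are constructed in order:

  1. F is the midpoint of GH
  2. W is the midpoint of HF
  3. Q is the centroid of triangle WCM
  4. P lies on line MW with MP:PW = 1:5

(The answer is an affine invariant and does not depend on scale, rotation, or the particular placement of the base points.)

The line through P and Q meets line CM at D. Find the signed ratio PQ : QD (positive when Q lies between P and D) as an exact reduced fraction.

PQ:QD = -1/2

Assign H = (0, 0), C = (1, 0), M = (0, 1), G = (-3, 2) — the answer is frame-independent, so this choice is without loss of generality.
1. F is the midpoint of GH ⇒ F = (-3/2, 1)
2. W is the midpoint of HF ⇒ W = (-3/4, 1/2)
3. Q is the centroid of triangle WCM ⇒ Q = (1/12, 1/2)
4. P lies on line MW with MP:PW = 1:5 ⇒ P = (-1/8, 11/12)
line PQ meets CM at D = (-1/3, 4/3)
Q = P + t·(D−P) with t = -1, so PQ:QD = -1:2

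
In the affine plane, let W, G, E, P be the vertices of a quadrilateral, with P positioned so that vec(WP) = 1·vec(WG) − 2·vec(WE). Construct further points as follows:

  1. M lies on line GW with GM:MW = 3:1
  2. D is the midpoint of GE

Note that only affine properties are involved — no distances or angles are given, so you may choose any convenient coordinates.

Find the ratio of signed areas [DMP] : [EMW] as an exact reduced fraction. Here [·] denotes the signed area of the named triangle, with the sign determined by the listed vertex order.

Choose coordinates W = (0, 0), G = (1, 0), E = (0, 1), P = (1, -2).
1. M lies on line GW with GM:MW = 3:1 ⇒ M = (1/4, 0)
2. D is the midpoint of GE ⇒ D = (1/2, 1/2)
2·[DMP] = 7/8, 2·[EMW] = -1/4
[DMP]:[EMW] = 7/8:-1/4 = -7/2

[DMP]:[EMW] = -7/2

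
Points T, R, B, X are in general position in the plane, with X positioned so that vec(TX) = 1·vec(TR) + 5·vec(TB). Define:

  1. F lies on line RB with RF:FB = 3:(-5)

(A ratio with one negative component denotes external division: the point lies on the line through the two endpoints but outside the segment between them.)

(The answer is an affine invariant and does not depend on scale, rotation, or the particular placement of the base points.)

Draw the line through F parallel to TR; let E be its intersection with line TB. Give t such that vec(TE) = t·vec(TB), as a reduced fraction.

t = -3/2

Assign T = (0, 0), R = (1, 0), B = (0, 1), X = (1, 5) — the answer is frame-independent, so this choice is without loss of generality.
1. F lies on line RB with RF:FB = 3:(-5) ⇒ F = (5/2, -3/2)
through F parallel to TR: direction (1, 0); meets TB at E = (0, -3/2)
E = T + t·(B−T) with t = -3/2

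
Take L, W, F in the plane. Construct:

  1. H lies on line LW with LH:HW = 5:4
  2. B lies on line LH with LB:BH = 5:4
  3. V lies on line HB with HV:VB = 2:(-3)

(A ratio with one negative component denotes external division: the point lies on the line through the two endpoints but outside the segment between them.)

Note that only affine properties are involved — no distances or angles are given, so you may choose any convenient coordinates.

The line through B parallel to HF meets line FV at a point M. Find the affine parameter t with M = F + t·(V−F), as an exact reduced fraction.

Work in coordinates with L = (0, 0), W = (1, 0), F = (0, 1).
1. H lies on line LW with LH:HW = 5:4 ⇒ H = (5/9, 0)
2. B lies on line LH with LB:BH = 5:4 ⇒ B = (25/81, 0)
3. V lies on line HB with HV:VB = 2:(-3) ⇒ V = (85/81, 0)
through B parallel to HF: direction (-5/9, 1); meets FV at M = (-85/162, 3/2)
M = F + t·(V−F) with t = -1/2

t = -1/2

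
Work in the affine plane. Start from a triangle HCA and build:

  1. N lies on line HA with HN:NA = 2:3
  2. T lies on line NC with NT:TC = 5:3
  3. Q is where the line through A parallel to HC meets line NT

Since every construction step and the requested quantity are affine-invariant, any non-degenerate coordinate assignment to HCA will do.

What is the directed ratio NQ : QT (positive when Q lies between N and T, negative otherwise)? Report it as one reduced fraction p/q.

Choose coordinates H = (0, 0), C = (1, 0), A = (0, 1).
1. N lies on line HA with HN:NA = 2:3 ⇒ N = (0, 2/5)
2. T lies on line NC with NT:TC = 5:3 ⇒ T = (5/8, 3/20)
3. Q is where the line through A parallel to HC meets line NT ⇒ Q = (-3/2, 1)
Q = N + t·(T−N) with t = -12/5, so NQ:QT = t:(1−t) = -12/5:17/5

NQ:QT = -12/17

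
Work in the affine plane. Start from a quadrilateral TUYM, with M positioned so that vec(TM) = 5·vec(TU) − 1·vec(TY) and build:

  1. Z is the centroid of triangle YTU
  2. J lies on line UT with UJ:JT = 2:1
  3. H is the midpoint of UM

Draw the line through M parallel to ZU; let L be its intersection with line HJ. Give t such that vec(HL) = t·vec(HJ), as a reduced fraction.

Set T = (0, 0), U = (1, 0), Y = (0, 1), M = (5, -1); any affine frame gives the same invariant.
1. Z is the centroid of triangle YTU ⇒ Z = (1/3, 1/3)
2. J lies on line UT with UJ:JT = 2:1 ⇒ J = (1/3, 0)
3. H is the midpoint of UM ⇒ H = (3, -1/2)
through M parallel to ZU: direction (2/3, -1/3); meets HJ at L = (23/5, -4/5)
L = H + t·(J−H) with t = -3/5

t = -3/5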